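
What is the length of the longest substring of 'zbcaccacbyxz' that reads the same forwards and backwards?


Scanning 'zbcaccacbyxz' for palindromic substrings.
Substring at positions 1-8: 'bcaccacb'.
Check: reverse('bcaccacb') = 'bcaccacb' -> palindrome confirmed.
Neighbouring characters ('z' / 'y') break symmetry, so it cannot extend further.
No longer palindromic substring exists; longest length = 8

8


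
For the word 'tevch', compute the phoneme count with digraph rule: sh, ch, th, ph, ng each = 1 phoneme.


Parsing 'tevch' greedily, digraphs first:
  't' -> consonant phoneme (phonemes so far: 1)
  'e' -> vowel phoneme (phonemes so far: 2)
  'v' -> consonant phoneme (phonemes so far: 3)
  'ch' -> digraph (1 consonant phoneme) (phonemes so far: 4)
Total phonemes: 4

4


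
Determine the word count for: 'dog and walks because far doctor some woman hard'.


Counting words by splitting on spaces:
  Word 1: 'dog'
  Word 2: 'and'
  Word 3: 'walks'
  Word 4: 'because'
  Word 5: 'far'
  Word 6: 'doctor'
  Word 7: 'some'
  Word 8: 'woman'
  Word 9: 'hard'
Total words: 9

9


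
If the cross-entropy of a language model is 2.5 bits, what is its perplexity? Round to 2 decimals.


Perplexity formula: PP = 2^H
H = 2.5
PP = 2^2.5
Decompose: 2^2.5 = 2^2 * 2^0.5 = 2^2 * sqrt(2)
2^2 = 4, sqrt(2) ~ 1.4142136
PP ~ 4 * 1.4142136 = 5.6568544
Rounded to 2 decimals: 5.66

5.66


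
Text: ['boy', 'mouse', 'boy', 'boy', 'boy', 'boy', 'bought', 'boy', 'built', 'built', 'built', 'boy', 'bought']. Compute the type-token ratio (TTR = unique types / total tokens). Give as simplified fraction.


Tokens: 13
Unique types: ('bought', 'boy', 'built', 'mouse') = 4
TTR = 4/13
Already in lowest terms.

4/13


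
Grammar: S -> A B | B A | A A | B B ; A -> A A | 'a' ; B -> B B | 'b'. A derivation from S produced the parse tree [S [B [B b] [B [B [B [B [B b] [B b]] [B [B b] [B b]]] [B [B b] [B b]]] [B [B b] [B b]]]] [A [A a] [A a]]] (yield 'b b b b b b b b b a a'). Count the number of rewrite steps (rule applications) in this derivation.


Every bracketed nonterminal node [X ...] in the tree is produced by exactly one rule application.
Reading the tree off as a leftmost derivation:
  Step 1: S  =>  B A   (applied S -> B A)
  Step 2: B A  =>  B B A   (applied B -> B B)
  Step 3: B B A  =>  b B A   (applied B -> b)
  Step 4: b B A  =>  b B B A   (applied B -> B B)
  Step 5: b B B A  =>  b B B B A   (applied B -> B B)
  Step 6: b B B B A  =>  b B B B B A   (applied B -> B B)
  Step 7: b B B B B A  =>  b B B B B B A   (applied B -> B B)
  Step 8: b B B B B B A  =>  b b B B B B A   (applied B -> b)
  Step 9: b b B B B B A  =>  b b b B B B A   (applied B -> b)
  Step 10: b b b B B B A  =>  b b b B B B B A   (applied B -> B B)
  Step 11: b b b B B B B A  =>  b b b b B B B A   (applied B -> b)
  Step 12: b b b b B B B A  =>  b b b b b B B A   (applied B -> b)
  Step 13: b b b b b B B A  =>  b b b b b B B B A   (applied B -> B B)
  Step 14: b b b b b B B B A  =>  b b b b b b B B A   (applied B -> b)
  Step 15: b b b b b b B B A  =>  b b b b b b b B A   (applied B -> b)
  Step 16: b b b b b b b B A  =>  b b b b b b b B B A   (applied B -> B B)
  Step 17: b b b b b b b B B A  =>  b b b b b b b b B A   (applied B -> b)
  Step 18: b b b b b b b b B A  =>  b b b b b b b b b A   (applied B -> b)
  Step 19: b b b b b b b b b A  =>  b b b b b b b b b A A   (applied A -> A A)
  Step 20: b b b b b b b b b A A  =>  b b b b b b b b b a A   (applied A -> a)
  Step 21: b b b b b b b b b a A  =>  b b b b b b b b b a a   (applied A -> a)
Final yield: b b b b b b b b b a a
Total rewrite steps: 21

21


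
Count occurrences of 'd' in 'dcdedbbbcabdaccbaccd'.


Scanning 'dcdedbbbcabdaccbaccd' for 'd':
  Position 0: 'd' -> MATCH (count: 1)
  Position 2: 'd' -> MATCH (count: 2)
  Position 4: 'd' -> MATCH (count: 3)
  Position 11: 'd' -> MATCH (count: 4)
  Position 19: 'd' -> MATCH (count: 5)
Total occurrences of 'd': 5

5


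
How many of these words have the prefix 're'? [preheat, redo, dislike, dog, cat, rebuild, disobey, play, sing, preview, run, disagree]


Checking each word for prefix 're':
  'preheat' -> no (count: 0)
  'redo' -> YES, starts with 're' (count: 1)
  'dislike' -> no (count: 1)
  'dog' -> no (count: 1)
  'cat' -> no (count: 1)
  'rebuild' -> YES, starts with 're' (count: 2)
  'disobey' -> no (count: 2)
  'play' -> no (count: 2)
  'sing' -> no (count: 2)
  'preview' -> no (count: 2)
  'run' -> no (count: 2)
  'disagree' -> no (count: 2)
Total with prefix 're': 2

2


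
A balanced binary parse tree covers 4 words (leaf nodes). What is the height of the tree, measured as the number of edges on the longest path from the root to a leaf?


In a balanced binary tree with n leaves the deepest leaf is ceil(log2(n)) edges below the root.
log2(4) = 2.0000
ceil(2.0000) = 2
height (edges) = 2

2


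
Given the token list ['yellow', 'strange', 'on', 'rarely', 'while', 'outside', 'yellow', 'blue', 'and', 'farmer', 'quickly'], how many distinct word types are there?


Listing all tokens and tracking unique types:
  Token 1: 'yellow' -> NEW (unique so far: 1)
  Token 2: 'strange' -> NEW (unique so far: 2)
  Token 3: 'on' -> NEW (unique so far: 3)
  Token 4: 'rarely' -> NEW (unique so far: 4)
  Token 5: 'while' -> NEW (unique so far: 5)
  Token 6: 'outside' -> NEW (unique so far: 6)
  Token 7: 'yellow' -> duplicate (unique so far: 6)
  Token 8: 'blue' -> NEW (unique so far: 7)
  Token 9: 'and' -> NEW (unique so far: 8)
  Token 10: 'farmer' -> NEW (unique so far: 9)
  Token 11: 'quickly' -> NEW (unique so far: 10)
Unique types: ('and', 'blue', 'farmer', 'on', 'outside', 'quickly', 'rarely', 'strange', 'while', 'yellow')
Vocabulary size: 10

10


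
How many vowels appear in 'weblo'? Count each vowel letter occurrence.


Scanning each character of 'weblo':
  Position 1: 'w' -> consonant (running count: 0)
  Position 2: 'e' -> vowel (running count: 1)
  Position 3: 'b' -> consonant (running count: 1)
  Position 4: 'l' -> consonant (running count: 1)
  Position 5: 'o' -> vowel (running count: 2)
Total vowels: 2

2


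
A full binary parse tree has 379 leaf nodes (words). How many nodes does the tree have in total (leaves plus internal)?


Leaf nodes (terminals): 379
Internal nodes = n - 1 = 379 - 1 = 378
Total = leaves + internal = 379 + 378 = 757

757


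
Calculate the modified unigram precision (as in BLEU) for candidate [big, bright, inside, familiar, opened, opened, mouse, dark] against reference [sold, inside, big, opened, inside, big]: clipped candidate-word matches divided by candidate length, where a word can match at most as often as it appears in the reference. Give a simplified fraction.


Reference word counts: {'big': 2, 'inside': 2, 'opened': 1, 'sold': 1}
Checking each candidate word (with clipping):
  'big' -> in reference (ref count 2, used 1/2) -> match (matches: 1)
  'bright' -> not in reference -> no match (matches: 1)
  'inside' -> in reference (ref count 2, used 1/2) -> match (matches: 2)
  'familiar' -> not in reference -> no match (matches: 2)
  'opened' -> in reference (ref count 1, used 1/1) -> match (matches: 3)
  'opened' -> ref count 1 already used up (1/1) -> clipped, no match (matches: 3)
  'mouse' -> not in reference -> no match (matches: 3)
  'dark' -> not in reference -> no match (matches: 3)
Clipped matches: 3, Candidate length: 8
Precision = 3/8

3/8


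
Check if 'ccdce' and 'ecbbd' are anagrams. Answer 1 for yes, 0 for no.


Sort characters of 'ccdce': 'cccde'
Sort characters of 'ecbbd': 'bbcde'
Sorted forms differ -> they are NOT anagrams
Result: 0

0


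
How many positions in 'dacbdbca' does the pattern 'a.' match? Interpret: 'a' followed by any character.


Pattern: a. means 'a' followed by any character.
Scanning 'dacbdbca' position-by-position:
  Pos 0: window 'da' -> no
  Pos 1: window 'ac' -> MATCH
  Pos 2: window 'cb' -> no
  Pos 3: window 'bd' -> no
  Pos 4: window 'db' -> no
  Pos 5: window 'bc' -> no
  Pos 6: window 'ca' -> no
  Pos 7: window 'a' -> no
Total matches: 1

1


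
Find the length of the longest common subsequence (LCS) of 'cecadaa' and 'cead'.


DP table for LCS of 'cecadaa' and 'cead':
       c  e  a  d
    0  0  0  0  0
  c 0  1  1  1  1
  e 0  1  2  2  2
  c 0  1  2  2  2
  a 0  1  2  3  3
  d 0  1  2  3  4
  a 0  1  2  3  4
  a 0  1  2  3  4
LCS: 'cead'
LCS length = 4

4


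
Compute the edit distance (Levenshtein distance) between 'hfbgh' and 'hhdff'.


Building DP table for s1='hfbgh' (len 5) and s2='hhdff' (len 5):
       h  h  d  f  f
    0  1  2  3  4  5
  h 1  0  1  2  3  4
  f 2  1  1  2  2  3
  b 3  2  2  2  3  3
  g 4  3  3  3  3  4
  h 5  4  3  4  4  4
Edit distance = dp[5][5] = 4

4


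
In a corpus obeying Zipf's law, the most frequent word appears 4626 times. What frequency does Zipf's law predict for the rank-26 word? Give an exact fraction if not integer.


Zipf's law: freq(rank) = f1 / rank
f1 = 4626, rank = 26
freq = 4626 / 26
GCD(4626, 26) = 2
Simplified: 2313/13

2313/13


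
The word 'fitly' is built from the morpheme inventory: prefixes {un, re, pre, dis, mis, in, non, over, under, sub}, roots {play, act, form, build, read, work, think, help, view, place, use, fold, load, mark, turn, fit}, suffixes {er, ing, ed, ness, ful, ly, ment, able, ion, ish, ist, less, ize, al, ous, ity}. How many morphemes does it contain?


Segmenting 'fitly' against the inventory:
  'fit' -> root (morpheme 1)
  'ly' -> suffix (morpheme 2)
Total morphemes: 2

2


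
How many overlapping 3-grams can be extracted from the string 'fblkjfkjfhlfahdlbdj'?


String 'fblkjfkjfhlfahdlbdj' has length L = 19.
Number of overlapping n-grams = L - n + 1
Substituting: 19 - 3 + 1 = 17

17


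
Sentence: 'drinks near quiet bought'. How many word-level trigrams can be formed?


Word trigrams from [4] words:
  Trigram 1: (drinks near quiet)
  Trigram 2: (near quiet bought)
Total word trigrams: 4 - 2 = 2

2


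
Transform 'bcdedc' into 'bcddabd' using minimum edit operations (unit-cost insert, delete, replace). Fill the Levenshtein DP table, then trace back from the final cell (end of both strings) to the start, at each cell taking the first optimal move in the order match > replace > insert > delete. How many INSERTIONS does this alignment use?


Edit distance = 4. Backtracking from cell (6, 7) with preference match > replace > insert > delete,
then listing the resulting alignment 'bcdedc' -> 'bcddabd' left to right:
  Step 1: keep 'b'
  Step 2: keep 'c'
  Step 3: insert 'd' [insertion #1]
  Step 4: keep 'd'
  Step 5: replace e->a
  Step 6: replace d->b
  Step 7: replace c->d
Total insertions: 1

1


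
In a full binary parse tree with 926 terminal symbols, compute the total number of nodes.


Leaf nodes (terminals): 926
Internal nodes = n - 1 = 926 - 1 = 925
Total = leaves + internal = 926 + 925 = 1851

1851


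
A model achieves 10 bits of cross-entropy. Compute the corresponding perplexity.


Perplexity formula: PP = 2^H
H = 10
PP = 2^10
PP = 2^10 = 1024

1024


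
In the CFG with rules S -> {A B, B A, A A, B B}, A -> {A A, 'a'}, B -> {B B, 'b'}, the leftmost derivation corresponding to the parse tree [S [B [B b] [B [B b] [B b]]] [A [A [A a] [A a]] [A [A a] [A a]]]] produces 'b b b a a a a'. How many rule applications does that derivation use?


Every bracketed nonterminal node [X ...] in the tree is produced by exactly one rule application.
Reading the tree off as a leftmost derivation:
  Step 1: S  =>  B A   (applied S -> B A)
  Step 2: B A  =>  B B A   (applied B -> B B)
  Step 3: B B A  =>  b B A   (applied B -> b)
  Step 4: b B A  =>  b B B A   (applied B -> B B)
  Step 5: b B B A  =>  b b B A   (applied B -> b)
  Step 6: b b B A  =>  b b b A   (applied B -> b)
  Step 7: b b b A  =>  b b b A A   (applied A -> A A)
  Step 8: b b b A A  =>  b b b A A A   (applied A -> A A)
  Step 9: b b b A A A  =>  b b b a A A   (applied A -> a)
  Step 10: b b b a A A  =>  b b b a a A   (applied A -> a)
  Step 11: b b b a a A  =>  b b b a a A A   (applied A -> A A)
  Step 12: b b b a a A A  =>  b b b a a a A   (applied A -> a)
  Step 13: b b b a a a A  =>  b b b a a a a   (applied A -> a)
Final yield: b b b a a a a
Total rewrite steps: 13

13


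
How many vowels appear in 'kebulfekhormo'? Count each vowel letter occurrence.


Scanning each character of 'kebulfekhormo':
  Position 1: 'k' -> consonant (running count: 0)
  Position 2: 'e' -> vowel (running count: 1)
  Position 3: 'b' -> consonant (running count: 1)
  Position 4: 'u' -> vowel (running count: 2)
  Position 5: 'l' -> consonant (running count: 2)
  Position 6: 'f' -> consonant (running count: 2)
  Position 7: 'e' -> vowel (running count: 3)
  Position 8: 'k' -> consonant (running count: 3)
  Position 9: 'h' -> consonant (running count: 3)
  Position 10: 'o' -> vowel (running count: 4)
  Position 11: 'r' -> consonant (running count: 4)
  Position 12: 'm' -> consonant (running count: 4)
  Position 13: 'o' -> vowel (running count: 5)
Total vowels: 5

5


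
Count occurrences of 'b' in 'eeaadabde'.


Scanning 'eeaadabde' for 'b':
  Position 6: 'b' -> MATCH (count: 1)
Total occurrences of 'b': 1

1


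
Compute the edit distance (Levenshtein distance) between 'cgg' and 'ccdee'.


Building DP table for s1='cgg' (len 3) and s2='ccdee' (len 5):
       c  c  d  e  e
    0  1  2  3  4  5
  c 1  0  1  2  3  4
  g 2  1  1  2  3  4
  g 3  2  2  2  3  4
Edit distance = dp[3][5] = 4

4


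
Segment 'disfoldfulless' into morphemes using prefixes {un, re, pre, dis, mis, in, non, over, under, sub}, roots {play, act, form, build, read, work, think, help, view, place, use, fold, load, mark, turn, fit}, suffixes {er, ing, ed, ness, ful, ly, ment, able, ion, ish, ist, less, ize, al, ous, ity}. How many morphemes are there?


Segmenting 'disfoldfulless' against the inventory:
  'dis' -> prefix (morpheme 1)
  'fold' -> root (morpheme 2)
  'ful' -> suffix (morpheme 3)
  'less' -> suffix (morpheme 4)
Total morphemes: 4

4


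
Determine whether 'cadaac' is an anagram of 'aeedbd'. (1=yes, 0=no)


Sort characters of 'cadaac': 'aaaccd'
Sort characters of 'aeedbd': 'abddee'
Sorted forms differ -> they are NOT anagrams
Result: 0

0


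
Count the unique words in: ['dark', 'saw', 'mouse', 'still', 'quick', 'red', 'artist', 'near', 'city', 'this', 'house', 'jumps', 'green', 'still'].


Listing all tokens and tracking unique types:
  Token 1: 'dark' -> NEW (unique so far: 1)
  Token 2: 'saw' -> NEW (unique so far: 2)
  Token 3: 'mouse' -> NEW (unique so far: 3)
  Token 4: 'still' -> NEW (unique so far: 4)
  Token 5: 'quick' -> NEW (unique so far: 5)
  Token 6: 'red' -> NEW (unique so far: 6)
  Token 7: 'artist' -> NEW (unique so far: 7)
  Token 8: 'near' -> NEW (unique so far: 8)
  Token 9: 'city' -> NEW (unique so far: 9)
  Token 10: 'this' -> NEW (unique so far: 10)
  Token 11: 'house' -> NEW (unique so far: 11)
  Token 12: 'jumps' -> NEW (unique so far: 12)
  Token 13: 'green' -> NEW (unique so far: 13)
  Token 14: 'still' -> duplicate (unique so far: 13)
Unique types: ('artist', 'city', 'dark', 'green', 'house', 'jumps', 'mouse', 'near', 'quick', 'red', 'saw', 'still', 'this')
Vocabulary size: 13

13


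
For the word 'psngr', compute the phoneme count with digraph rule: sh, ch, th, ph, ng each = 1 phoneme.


Parsing 'psngr' greedily, digraphs first:
  'p' -> consonant phoneme (phonemes so far: 1)
  's' -> consonant phoneme (phonemes so far: 2)
  'ng' -> digraph (1 consonant phoneme) (phonemes so far: 3)
  'r' -> consonant phoneme (phonemes so far: 4)
Total phonemes: 4

4


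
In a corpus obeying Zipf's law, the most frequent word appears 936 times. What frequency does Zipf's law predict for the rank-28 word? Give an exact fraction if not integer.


Zipf's law: freq(rank) = f1 / rank
f1 = 936, rank = 28
freq = 936 / 28
GCD(936, 28) = 4
Simplified: 234/7

234/7


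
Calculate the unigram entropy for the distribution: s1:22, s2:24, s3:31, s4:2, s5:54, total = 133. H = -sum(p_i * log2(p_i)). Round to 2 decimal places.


Computing entropy H = -sum(p_i * log2(p_i)):
  s1: p = 22/133 = 0.1654, -p*log2(p) = 0.4294
  s2: p = 24/133 = 0.1805, -p*log2(p) = 0.4458
  s3: p = 31/133 = 0.2331, -p*log2(p) = 0.4897
  s4: p = 2/133 = 0.0150, -p*log2(p) = 0.0911
  s5: p = 54/133 = 0.4060, -p*log2(p) = 0.5280
H = sum of terms = 1.9840
Rounded to 2 decimals: 1.98

1.98


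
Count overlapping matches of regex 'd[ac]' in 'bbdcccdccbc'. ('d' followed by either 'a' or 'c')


Pattern: d[ac] means 'd' followed by either 'a' or 'c'.
Scanning 'bbdcccdccbc' position-by-position:
  Pos 0: window 'bb' -> no
  Pos 1: window 'bd' -> no
  Pos 2: window 'dc' -> MATCH
  Pos 3: window 'cc' -> no
  Pos 4: window 'cc' -> no
  Pos 5: window 'cd' -> no
  Pos 6: window 'dc' -> MATCH
  Pos 7: window 'cc' -> no
  Pos 8: window 'cb' -> no
  Pos 9: window 'bc' -> no
  Pos 10: window 'c' -> no
Total matches: 2

2


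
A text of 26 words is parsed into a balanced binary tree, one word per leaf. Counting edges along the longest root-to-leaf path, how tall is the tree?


In a balanced binary tree with n leaves the deepest leaf is ceil(log2(n)) edges below the root.
log2(26) = 4.7004
ceil(4.7004) = 5
height (edges) = 5

5


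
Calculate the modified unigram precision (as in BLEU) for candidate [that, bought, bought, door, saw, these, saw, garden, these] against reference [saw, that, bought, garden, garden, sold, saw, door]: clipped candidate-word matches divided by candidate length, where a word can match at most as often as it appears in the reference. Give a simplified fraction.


Reference word counts: {'bought': 1, 'door': 1, 'garden': 2, 'saw': 2, 'sold': 1, 'that': 1}
Checking each candidate word (with clipping):
  'that' -> in reference (ref count 1, used 1/1) -> match (matches: 1)
  'bought' -> in reference (ref count 1, used 1/1) -> match (matches: 2)
  'bought' -> ref count 1 already used up (1/1) -> clipped, no match (matches: 2)
  'door' -> in reference (ref count 1, used 1/1) -> match (matches: 3)
  'saw' -> in reference (ref count 2, used 1/2) -> match (matches: 4)
  'these' -> not in reference -> no match (matches: 4)
  'saw' -> in reference (ref count 2, used 2/2) -> match (matches: 5)
  'garden' -> in reference (ref count 2, used 1/2) -> match (matches: 6)
  'these' -> not in reference -> no match (matches: 6)
Clipped matches: 6, Candidate length: 9
Precision = 6/9 = 2/3

2/3


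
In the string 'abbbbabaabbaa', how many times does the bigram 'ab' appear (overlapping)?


Scanning 'abbbbabaabbaa' for bigram 'ab':
  Position 0: 'ab' -> MATCH
  Position 1: 'bb' -> no
  Position 2: 'bb' -> no
  Position 3: 'bb' -> no
  Position 4: 'ba' -> no
  Position 5: 'ab' -> MATCH
  Position 6: 'ba' -> no
  Position 7: 'aa' -> no
  Position 8: 'ab' -> MATCH
  Position 9: 'bb' -> no
  Position 10: 'ba' -> no
  Position 11: 'aa' -> no
Total matches: 3

3


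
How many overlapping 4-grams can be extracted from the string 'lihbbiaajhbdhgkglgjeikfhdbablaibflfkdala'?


String 'lihbbiaajhbdhgkglgjeikfhdbablaibflfkdala' has length L = 40.
Number of overlapping n-grams = L - n + 1
Substituting: 40 - 4 + 1 = 37

37


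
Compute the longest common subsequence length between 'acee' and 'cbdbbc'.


DP table for LCS of 'acee' and 'cbdbbc':
       c  b  d  b  b  c
    0  0  0  0  0  0  0
  a 0  0  0  0  0  0  0
  c 0  1  1  1  1  1  1
  e 0  1  1  1  1  1  1
  e 0  1  1  1  1  1  1
LCS: 'c'
LCS length = 1

1


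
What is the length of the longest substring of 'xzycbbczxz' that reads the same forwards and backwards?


Scanning 'xzycbbczxz' for palindromic substrings.
Substring at positions 3-6: 'cbbc'.
Check: reverse('cbbc') = 'cbbc' -> palindrome confirmed.
Neighbouring characters ('y' / 'z') break symmetry, so it cannot extend further.
No longer palindromic substring exists; longest length = 4

4


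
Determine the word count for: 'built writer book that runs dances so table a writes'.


Counting words by splitting on spaces:
  Word 1: 'built'
  Word 2: 'writer'
  Word 3: 'book'
  Word 4: 'that'
  Word 5: 'runs'
  Word 6: 'dances'
  Word 7: 'so'
  Word 8: 'table'
  Word 9: 'a'
  Word 10: 'writes'
Total words: 10

10


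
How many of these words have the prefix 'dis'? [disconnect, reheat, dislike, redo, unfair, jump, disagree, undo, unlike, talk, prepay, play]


Checking each word for prefix 'dis':
  'disconnect' -> YES, starts with 'dis' (count: 1)
  'reheat' -> no (count: 1)
  'dislike' -> YES, starts with 'dis' (count: 2)
  'redo' -> no (count: 2)
  'unfair' -> no (count: 2)
  'jump' -> no (count: 2)
  'disagree' -> YES, starts with 'dis' (count: 3)
  'undo' -> no (count: 3)
  'unlike' -> no (count: 3)
  'talk' -> no (count: 3)
  'prepay' -> no (count: 3)
  'play' -> no (count: 3)
Total with prefix 'dis': 3

3


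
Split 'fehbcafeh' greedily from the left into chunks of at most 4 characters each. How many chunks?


'fehbcafeh' has 9 characters.
Chunking with max size 4:
  Chunk 1: 'fehb' (positions 0-3)
  Chunk 2: 'cafe' (positions 4-7)
  Chunk 3: 'h' (positions 8-8)
Total chunks: ceil(9 / 4) = 3

3


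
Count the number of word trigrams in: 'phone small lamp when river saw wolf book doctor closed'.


Word trigrams from [10] words:
  Trigram 1: (phone small lamp)
  Trigram 2: (small lamp when)
  Trigram 3: (lamp when river)
  Trigram 4: (when river saw)
  Trigram 5: (river saw wolf)
  Trigram 6: (saw wolf book)
  Trigram 7: (wolf book doctor)
  Trigram 8: (book doctor closed)
Total word trigrams: 10 - 2 = 8

8


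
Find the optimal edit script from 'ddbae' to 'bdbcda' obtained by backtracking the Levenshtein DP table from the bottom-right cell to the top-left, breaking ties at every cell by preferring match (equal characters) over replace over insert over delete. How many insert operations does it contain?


Edit distance = 4. Backtracking from cell (5, 6) with preference match > replace > insert > delete,
then listing the resulting alignment 'ddbae' -> 'bdbcda' left to right:
  Step 1: replace d->b
  Step 2: keep 'd'
  Step 3: keep 'b'
  Step 4: insert 'c' [insertion #1]
  Step 5: replace a->d
  Step 6: replace e->a
Total insertions: 1

1


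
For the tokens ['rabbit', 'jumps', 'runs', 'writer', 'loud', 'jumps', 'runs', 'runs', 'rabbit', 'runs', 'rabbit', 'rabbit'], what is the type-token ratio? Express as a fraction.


Tokens: 12
Unique types: ('jumps', 'loud', 'rabbit', 'runs', 'writer') = 5
TTR = 5/12
Already in lowest terms.

5/12


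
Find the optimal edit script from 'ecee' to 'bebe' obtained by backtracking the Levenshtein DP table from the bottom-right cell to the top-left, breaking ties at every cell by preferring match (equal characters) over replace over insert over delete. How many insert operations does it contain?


Edit distance = 3. Backtracking from cell (4, 4) with preference match > replace > insert > delete,
then listing the resulting alignment 'ecee' -> 'bebe' left to right:
  Step 1: replace e->b
  Step 2: replace c->e
  Step 3: replace e->b
  Step 4: keep 'e'
Total insertions: 0

0


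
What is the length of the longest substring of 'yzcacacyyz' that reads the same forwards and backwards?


Scanning 'yzcacacyyz' for palindromic substrings.
Substring at positions 2-6: 'cacac'.
Check: reverse('cacac') = 'cacac' -> palindrome confirmed.
Neighbouring characters ('z' / 'y') break symmetry, so it cannot extend further.
No longer palindromic substring exists; longest length = 5

5


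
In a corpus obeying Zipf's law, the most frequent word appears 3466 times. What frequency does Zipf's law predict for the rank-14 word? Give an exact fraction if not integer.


Zipf's law: freq(rank) = f1 / rank
f1 = 3466, rank = 14
freq = 3466 / 14
GCD(3466, 14) = 2
Simplified: 1733/7

1733/7


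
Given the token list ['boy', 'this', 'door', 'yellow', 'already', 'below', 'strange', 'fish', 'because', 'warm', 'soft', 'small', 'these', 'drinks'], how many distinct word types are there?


Listing all tokens and tracking unique types:
  Token 1: 'boy' -> NEW (unique so far: 1)
  Token 2: 'this' -> NEW (unique so far: 2)
  Token 3: 'door' -> NEW (unique so far: 3)
  Token 4: 'yellow' -> NEW (unique so far: 4)
  Token 5: 'already' -> NEW (unique so far: 5)
  Token 6: 'below' -> NEW (unique so far: 6)
  Token 7: 'strange' -> NEW (unique so far: 7)
  Token 8: 'fish' -> NEW (unique so far: 8)
  Token 9: 'because' -> NEW (unique so far: 9)
  Token 10: 'warm' -> NEW (unique so far: 10)
  Token 11: 'soft' -> NEW (unique so far: 11)
  Token 12: 'small' -> NEW (unique so far: 12)
  Token 13: 'these' -> NEW (unique so far: 13)
  Token 14: 'drinks' -> NEW (unique so far: 14)
Unique types: ('already', 'because', 'below', 'boy', 'door', 'drinks', 'fish', 'small', 'soft', 'strange', 'these', 'this', 'warm', 'yellow')
Vocabulary size: 14

14


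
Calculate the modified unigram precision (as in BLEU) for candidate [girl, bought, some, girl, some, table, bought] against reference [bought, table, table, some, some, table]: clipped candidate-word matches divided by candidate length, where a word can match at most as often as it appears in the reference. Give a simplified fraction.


Reference word counts: {'bought': 1, 'some': 2, 'table': 3}
Checking each candidate word (with clipping):
  'girl' -> not in reference -> no match (matches: 0)
  'bought' -> in reference (ref count 1, used 1/1) -> match (matches: 1)
  'some' -> in reference (ref count 2, used 1/2) -> match (matches: 2)
  'girl' -> not in reference -> no match (matches: 2)
  'some' -> in reference (ref count 2, used 2/2) -> match (matches: 3)
  'table' -> in reference (ref count 3, used 1/3) -> match (matches: 4)
  'bought' -> ref count 1 already used up (1/1) -> clipped, no match (matches: 4)
Clipped matches: 4, Candidate length: 7
Precision = 4/7

4/7


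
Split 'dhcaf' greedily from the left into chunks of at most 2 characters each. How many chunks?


'dhcaf' has 5 characters.
Chunking with max size 2:
  Chunk 1: 'dh' (positions 0-1)
  Chunk 2: 'ca' (positions 2-3)
  Chunk 3: 'f' (positions 4-4)
Total chunks: ceil(5 / 2) = 3

3


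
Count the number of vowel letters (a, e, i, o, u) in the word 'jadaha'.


Scanning each character of 'jadaha':
  Position 1: 'j' -> consonant (running count: 0)
  Position 2: 'a' -> vowel (running count: 1)
  Position 3: 'd' -> consonant (running count: 1)
  Position 4: 'a' -> vowel (running count: 2)
  Position 5: 'h' -> consonant (running count: 2)
  Position 6: 'a' -> vowel (running count: 3)
Total vowels: 3

3


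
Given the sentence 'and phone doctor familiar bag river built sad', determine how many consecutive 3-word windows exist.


Word trigrams from [8] words:
  Trigram 1: (and phone doctor)
  Trigram 2: (phone doctor familiar)
  Trigram 3: (doctor familiar bag)
  Trigram 4: (familiar bag river)
  Trigram 5: (bag river built)
  Trigram 6: (river built sad)
Total word trigrams: 8 - 2 = 6

6


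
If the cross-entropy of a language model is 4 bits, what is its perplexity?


Perplexity formula: PP = 2^H
H = 4
PP = 2^4
Steps: 2^1 = 2, 2^2 = 4, 2^3 = 8, 2^4 = 16
PP = 16

16


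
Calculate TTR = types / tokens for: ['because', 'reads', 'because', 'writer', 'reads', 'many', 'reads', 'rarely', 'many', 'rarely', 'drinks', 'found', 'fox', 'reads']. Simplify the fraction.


Tokens: 14
Unique types: ('because', 'drinks', 'found', 'fox', 'many', 'rarely', 'reads', 'writer') = 8
TTR = 8/14
Simplify: divide both by 2 -> 4/7
TTR = 4/7

4/7


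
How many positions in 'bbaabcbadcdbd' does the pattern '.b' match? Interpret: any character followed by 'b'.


Pattern: .b means any character followed by 'b'.
Scanning 'bbaabcbadcdbd' position-by-position:
  Pos 0: window 'bb' -> MATCH
  Pos 1: window 'ba' -> no
  Pos 2: window 'aa' -> no
  Pos 3: window 'ab' -> MATCH
  Pos 4: window 'bc' -> no
  Pos 5: window 'cb' -> MATCH
  Pos 6: window 'ba' -> no
  Pos 7: window 'ad' -> no
  Pos 8: window 'dc' -> no
  Pos 9: window 'cd' -> no
  Pos 10: window 'db' -> MATCH
  Pos 11: window 'bd' -> no
  Pos 12: window 'd' -> no
Total matches: 4

4


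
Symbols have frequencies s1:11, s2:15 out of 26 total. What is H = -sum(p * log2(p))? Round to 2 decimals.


Computing entropy H = -sum(p_i * log2(p_i)):
  s1: p = 11/26 = 0.4231, -p*log2(p) = 0.5250
  s2: p = 15/26 = 0.5769, -p*log2(p) = 0.4578
H = sum of terms = 0.9828
Rounded to 2 decimals: 0.98

0.98


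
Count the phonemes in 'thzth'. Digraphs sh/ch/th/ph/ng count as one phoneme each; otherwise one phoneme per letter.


Parsing 'thzth' greedily, digraphs first:
  'th' -> digraph (1 consonant phoneme) (phonemes so far: 1)
  'z' -> consonant phoneme (phonemes so far: 2)
  'th' -> digraph (1 consonant phoneme) (phonemes so far: 3)
Total phonemes: 3

3


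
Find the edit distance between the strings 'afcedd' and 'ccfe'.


Building DP table for s1='afcedd' (len 6) and s2='ccfe' (len 4):
       c  c  f  e
    0  1  2  3  4
  a 1  1  2  3  4
  f 2  2  2  2  3
  c 3  2  2  3  3
  e 4  3  3  3  3
  d 5  4  4  4  4
  d 6  5  5  5  5
Edit distance = dp[6][4] = 5

5


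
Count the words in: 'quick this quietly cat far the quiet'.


Counting words by splitting on spaces:
  Word 1: 'quick'
  Word 2: 'this'
  Word 3: 'quietly'
  Word 4: 'cat'
  Word 5: 'far'
  Word 6: 'the'
  Word 7: 'quiet'
Total words: 7

7


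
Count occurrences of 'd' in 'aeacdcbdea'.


Scanning 'aeacdcbdea' for 'd':
  Position 4: 'd' -> MATCH (count: 1)
  Position 7: 'd' -> MATCH (count: 2)
Total occurrences of 'd': 2

2


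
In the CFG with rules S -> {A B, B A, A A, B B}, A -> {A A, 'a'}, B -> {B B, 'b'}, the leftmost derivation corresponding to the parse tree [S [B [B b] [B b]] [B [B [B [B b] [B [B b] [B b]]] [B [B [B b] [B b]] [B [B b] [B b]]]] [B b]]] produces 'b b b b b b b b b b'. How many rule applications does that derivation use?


Every bracketed nonterminal node [X ...] in the tree is produced by exactly one rule application.
Reading the tree off as a leftmost derivation:
  Step 1: S  =>  B B   (applied S -> B B)
  Step 2: B B  =>  B B B   (applied B -> B B)
  Step 3: B B B  =>  b B B   (applied B -> b)
  Step 4: b B B  =>  b b B   (applied B -> b)
  Step 5: b b B  =>  b b B B   (applied B -> B B)
  Step 6: b b B B  =>  b b B B B   (applied B -> B B)
  Step 7: b b B B B  =>  b b B B B B   (applied B -> B B)
  Step 8: b b B B B B  =>  b b b B B B   (applied B -> b)
  Step 9: b b b B B B  =>  b b b B B B B   (applied B -> B B)
  Step 10: b b b B B B B  =>  b b b b B B B   (applied B -> b)
  Step 11: b b b b B B B  =>  b b b b b B B   (applied B -> b)
  Step 12: b b b b b B B  =>  b b b b b B B B   (applied B -> B B)
  Step 13: b b b b b B B B  =>  b b b b b B B B B   (applied B -> B B)
  Step 14: b b b b b B B B B  =>  b b b b b b B B B   (applied B -> b)
  Step 15: b b b b b b B B B  =>  b b b b b b b B B   (applied B -> b)
  Step 16: b b b b b b b B B  =>  b b b b b b b B B B   (applied B -> B B)
  Step 17: b b b b b b b B B B  =>  b b b b b b b b B B   (applied B -> b)
  Step 18: b b b b b b b b B B  =>  b b b b b b b b b B   (applied B -> b)
  Step 19: b b b b b b b b b B  =>  b b b b b b b b b b   (applied B -> b)
Final yield: b b b b b b b b b b
Total rewrite steps: 19

19


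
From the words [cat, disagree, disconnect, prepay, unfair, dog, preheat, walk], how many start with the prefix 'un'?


Checking each word for prefix 'un':
  'cat' -> no (count: 0)
  'disagree' -> no (count: 0)
  'disconnect' -> no (count: 0)
  'prepay' -> no (count: 0)
  'unfair' -> YES, starts with 'un' (count: 1)
  'dog' -> no (count: 1)
  'preheat' -> no (count: 1)
  'walk' -> no (count: 1)
Total with prefix 'un': 1

1


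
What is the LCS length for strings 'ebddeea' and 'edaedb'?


DP table for LCS of 'ebddeea' and 'edaedb':
       e  d  a  e  d  b
    0  0  0  0  0  0  0
  e 0  1  1  1  1  1  1
  b 0  1  1  1  1  1  2
  d 0  1  2  2  2  2  2
  d 0  1  2  2  2  3  3
  e 0  1  2  2  3  3  3
  e 0  1  2  2  3  3  3
  a 0  1  2  3  3  3  3
LCS: 'edd'
LCS length = 3

3


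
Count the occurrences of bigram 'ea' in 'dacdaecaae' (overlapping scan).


Scanning 'dacdaecaae' for bigram 'ea':
  Position 0: 'da' -> no
  Position 1: 'ac' -> no
  Position 2: 'cd' -> no
  Position 3: 'da' -> no
  Position 4: 'ae' -> no
  Position 5: 'ec' -> no
  Position 6: 'ca' -> no
  Position 7: 'aa' -> no
  Position 8: 'ae' -> no
Total matches: 0

0


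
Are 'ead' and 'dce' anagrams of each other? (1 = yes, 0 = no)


Sort characters of 'ead': 'ade'
Sort characters of 'dce': 'cde'
Sorted forms differ -> they are NOT anagrams
Result: 0

0


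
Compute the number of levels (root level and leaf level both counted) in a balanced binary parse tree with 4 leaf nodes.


In a balanced binary tree with n leaves the deepest leaf is ceil(log2(n)) edges below the root,
so counting node levels inclusive of root and leaves gives ceil(log2(n)) + 1 levels.
log2(4) = 2.0000
ceil(2.0000) = 2
levels = 2 + 1 = 3

3


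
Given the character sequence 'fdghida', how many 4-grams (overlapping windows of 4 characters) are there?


String 'fdghida' has length L = 7.
Number of overlapping n-grams = L - n + 1
Substituting: 7 - 4 + 1 = 4

4


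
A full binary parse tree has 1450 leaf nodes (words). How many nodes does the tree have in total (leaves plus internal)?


Leaf nodes (terminals): 1450
Internal nodes = n - 1 = 1450 - 1 = 1449
Total = leaves + internal = 1450 + 1449 = 2899

2899


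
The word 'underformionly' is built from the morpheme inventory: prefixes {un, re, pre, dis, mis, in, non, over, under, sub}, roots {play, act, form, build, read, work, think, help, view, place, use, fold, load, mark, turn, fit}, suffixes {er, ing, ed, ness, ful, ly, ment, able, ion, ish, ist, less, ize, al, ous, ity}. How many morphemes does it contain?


Segmenting 'underformionly' against the inventory:
  'under' -> prefix (morpheme 1)
  'form' -> root (morpheme 2)
  'ion' -> suffix (morpheme 3)
  'ly' -> suffix (morpheme 4)
Total morphemes: 4

4


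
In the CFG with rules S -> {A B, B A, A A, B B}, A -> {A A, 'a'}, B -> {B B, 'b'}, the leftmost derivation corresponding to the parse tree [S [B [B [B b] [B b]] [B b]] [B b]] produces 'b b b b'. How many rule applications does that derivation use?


Every bracketed nonterminal node [X ...] in the tree is produced by exactly one rule application.
Reading the tree off as a leftmost derivation:
  Step 1: S  =>  B B   (applied S -> B B)
  Step 2: B B  =>  B B B   (applied B -> B B)
  Step 3: B B B  =>  B B B B   (applied B -> B B)
  Step 4: B B B B  =>  b B B B   (applied B -> b)
  Step 5: b B B B  =>  b b B B   (applied B -> b)
  Step 6: b b B B  =>  b b b B   (applied B -> b)
  Step 7: b b b B  =>  b b b b   (applied B -> b)
Final yield: b b b b
Total rewrite steps: 7

7


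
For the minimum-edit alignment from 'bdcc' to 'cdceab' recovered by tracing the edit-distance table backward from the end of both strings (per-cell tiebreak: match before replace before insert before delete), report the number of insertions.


Edit distance = 4. Backtracking from cell (4, 6) with preference match > replace > insert > delete,
then listing the resulting alignment 'bdcc' -> 'cdceab' left to right:
  Step 1: replace b->c
  Step 2: keep 'd'
  Step 3: keep 'c'
  Step 4: insert 'e' [insertion #1]
  Step 5: insert 'a' [insertion #2]
  Step 6: replace c->b
Total insertions: 2

2


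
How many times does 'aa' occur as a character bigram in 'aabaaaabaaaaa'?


Scanning 'aabaaaabaaaaa' for bigram 'aa':
  Position 0: 'aa' -> MATCH
  Position 1: 'ab' -> no
  Position 2: 'ba' -> no
  Position 3: 'aa' -> MATCH
  Position 4: 'aa' -> MATCH
  Position 5: 'aa' -> MATCH
  Position 6: 'ab' -> no
  Position 7: 'ba' -> no
  Position 8: 'aa' -> MATCH
  Position 9: 'aa' -> MATCH
  Position 10: 'aa' -> MATCH
  Position 11: 'aa' -> MATCH
Total matches: 8

8


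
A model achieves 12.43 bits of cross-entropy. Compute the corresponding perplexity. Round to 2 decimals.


Perplexity formula: PP = 2^H
H = 12.43
PP = 2^12.43
Decompose: 2^12.43 = 2^12 * 2^0.43
2^12 = 4096, 2^0.43 ~ 1.3472336
PP ~ 4096 * 1.3472336 = 5518.2688256
Rounded to 2 decimals: 5518.27

5518.27


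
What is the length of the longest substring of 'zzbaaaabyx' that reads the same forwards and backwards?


Scanning 'zzbaaaabyx' for palindromic substrings.
Substring at positions 2-7: 'baaaab'.
Check: reverse('baaaab') = 'baaaab' -> palindrome confirmed.
Neighbouring characters ('z' / 'y') break symmetry, so it cannot extend further.
No longer palindromic substring exists; longest length = 6

6


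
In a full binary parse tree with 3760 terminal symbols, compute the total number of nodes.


Leaf nodes (terminals): 3760
Internal nodes = n - 1 = 3760 - 1 = 3759
Total = leaves + internal = 3760 + 3759 = 7519

7519


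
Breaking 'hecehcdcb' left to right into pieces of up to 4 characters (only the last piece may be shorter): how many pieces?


'hecehcdcb' has 9 characters.
Chunking with max size 4:
  Chunk 1: 'hece' (positions 0-3)
  Chunk 2: 'hcdc' (positions 4-7)
  Chunk 3: 'b' (positions 8-8)
Total chunks: ceil(9 / 4) = 3

3


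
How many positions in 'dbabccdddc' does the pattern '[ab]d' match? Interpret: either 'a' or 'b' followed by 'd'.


Pattern: [ab]d means either 'a' or 'b' followed by 'd'.
Scanning 'dbabccdddc' position-by-position:
  Pos 0: window 'db' -> no
  Pos 1: window 'ba' -> no
  Pos 2: window 'ab' -> no
  Pos 3: window 'bc' -> no
  Pos 4: window 'cc' -> no
  Pos 5: window 'cd' -> no
  Pos 6: window 'dd' -> no
  Pos 7: window 'dd' -> no
  Pos 8: window 'dc' -> no
  Pos 9: window 'c' -> no
Total matches: 0

0


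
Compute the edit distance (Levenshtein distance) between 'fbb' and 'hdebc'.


Building DP table for s1='fbb' (len 3) and s2='hdebc' (len 5):
       h  d  e  b  c
    0  1  2  3  4  5
  f 1  1  2  3  4  5
  b 2  2  2  3  3  4
  b 3  3  3  3  3  4
Edit distance = dp[3][5] = 4

4


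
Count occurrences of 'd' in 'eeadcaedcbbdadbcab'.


Scanning 'eeadcaedcbbdadbcab' for 'd':
  Position 3: 'd' -> MATCH (count: 1)
  Position 7: 'd' -> MATCH (count: 2)
  Position 11: 'd' -> MATCH (count: 3)
  Position 13: 'd' -> MATCH (count: 4)
Total occurrences of 'd': 4

4


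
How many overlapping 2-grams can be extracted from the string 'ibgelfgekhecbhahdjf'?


String 'ibgelfgekhecbhahdjf' has length L = 19.
Number of overlapping n-grams = L - n + 1
Substituting: 19 - 2 + 1 = 18

18


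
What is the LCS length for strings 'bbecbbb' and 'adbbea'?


DP table for LCS of 'bbecbbb' and 'adbbea':
       a  d  b  b  e  a
    0  0  0  0  0  0  0
  b 0  0  0  1  1  1  1
  b 0  0  0  1  2  2  2
  e 0  0  0  1  2  3  3
  c 0  0  0  1  2  3  3
  b 0  0  0  1  2  3  3
  b 0  0  0  1  2  3  3
  b 0  0  0  1  2  3  3
LCS: 'bbe'
LCS length = 3

3


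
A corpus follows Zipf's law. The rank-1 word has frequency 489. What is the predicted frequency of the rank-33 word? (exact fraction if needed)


Zipf's law: freq(rank) = f1 / rank
f1 = 489, rank = 33
freq = 489 / 33
GCD(489, 33) = 3
Simplified: 163/11

163/11


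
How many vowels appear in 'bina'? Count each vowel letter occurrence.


Scanning each character of 'bina':
  Position 1: 'b' -> consonant (running count: 0)
  Position 2: 'i' -> vowel (running count: 1)
  Position 3: 'n' -> consonant (running count: 1)
  Position 4: 'a' -> vowel (running count: 2)
Total vowels: 2

2


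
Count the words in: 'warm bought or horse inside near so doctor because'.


Counting words by splitting on spaces:
  Word 1: 'warm'
  Word 2: 'bought'
  Word 3: 'or'
  Word 4: 'horse'
  Word 5: 'inside'
  Word 6: 'near'
  Word 7: 'so'
  Word 8: 'doctor'
  Word 9: 'because'
Total words: 9

9


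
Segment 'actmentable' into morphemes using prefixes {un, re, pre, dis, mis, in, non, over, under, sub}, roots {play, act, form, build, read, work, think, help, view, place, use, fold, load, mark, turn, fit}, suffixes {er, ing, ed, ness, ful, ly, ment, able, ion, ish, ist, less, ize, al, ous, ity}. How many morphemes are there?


Segmenting 'actmentable' against the inventory:
  'act' -> root (morpheme 1)
  'ment' -> suffix (morpheme 2)
  'able' -> suffix (morpheme 3)
Total morphemes: 3

3
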